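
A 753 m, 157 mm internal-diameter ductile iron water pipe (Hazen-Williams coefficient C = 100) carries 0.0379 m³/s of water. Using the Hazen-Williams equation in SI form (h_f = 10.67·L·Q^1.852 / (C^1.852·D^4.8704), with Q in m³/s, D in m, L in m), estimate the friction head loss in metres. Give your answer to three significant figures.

h_f ≈ 30.5 m

h_f = 10.67·753·0.0379^1.852 / (100^1.852·0.157^4.8704) = 30.54 m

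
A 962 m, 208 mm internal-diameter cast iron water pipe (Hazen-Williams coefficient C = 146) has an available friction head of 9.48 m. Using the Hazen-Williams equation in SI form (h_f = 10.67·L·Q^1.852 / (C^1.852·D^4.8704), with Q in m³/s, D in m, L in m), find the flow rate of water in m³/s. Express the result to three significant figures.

Q ≈ 0.0540 m³/s

Rearranging: Q = [h_f·C^1.852·D^4.8704 / (10.67·L)]^(1/1.852)
Q = [9.48·146^1.852·0.208^4.8704 / (10.67·962)]^0.540 = 0.05401 m³/s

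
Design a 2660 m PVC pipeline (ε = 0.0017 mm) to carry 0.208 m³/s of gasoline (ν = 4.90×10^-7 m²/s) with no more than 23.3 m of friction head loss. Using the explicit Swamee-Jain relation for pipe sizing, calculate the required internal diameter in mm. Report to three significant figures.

Swamee-Jain (Type III): D = 0.66·[ε^1.25·(LQ²/(gh_f))^4.75 + ν·Q^9.4·(L/(gh_f))^5.2]^0.04
LQ²/(gh_f) = 0.5035; L/(gh_f) = 11.64
Term 1 = ε^1.25·(…)^4.75 = 2.36×10^-9; Term 2 = ν·Q^9.4·(…)^5.2 = 6.64×10^-8
D = 0.66·(2.36×10^-9 + 6.64×10^-8)^0.04 = 0.3412 m = 341 mm
Check: V = 2.27 m/s, Re = 1.58×10^6, f = 0.01092, h_f = 22.5 m ≈ 23.3 m ✓

D ≈ 341 mm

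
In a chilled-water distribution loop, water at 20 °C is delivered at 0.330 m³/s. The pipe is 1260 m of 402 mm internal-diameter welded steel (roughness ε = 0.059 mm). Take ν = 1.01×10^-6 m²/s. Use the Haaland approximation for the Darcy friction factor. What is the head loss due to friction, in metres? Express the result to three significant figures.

h_f ≈ 15.0 m

V = 4Q/(πD²) = 4·0.330/(π·0.402²) = 2.600 m/s
Re = VD/ν = 2.600·0.402/1.01×10^-6 = 1.03×10^6 → turbulent
ε/D = 0.059/402 = 1.47×10^-4
Haaland: f = 0.01394
h_f = f(L/D)V²/(2g) = 0.01394·(1260/0.402)·2.600²/(2·9.81) = 15.05 m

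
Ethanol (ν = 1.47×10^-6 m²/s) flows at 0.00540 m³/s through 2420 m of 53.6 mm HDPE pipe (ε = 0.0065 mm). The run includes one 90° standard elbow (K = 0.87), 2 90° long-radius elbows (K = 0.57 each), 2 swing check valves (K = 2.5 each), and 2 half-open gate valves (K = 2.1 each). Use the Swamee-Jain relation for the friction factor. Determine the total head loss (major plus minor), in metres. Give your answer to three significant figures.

V = 4Q/(πD²) = 2.393 m/s; V²/2g = 0.2919 m
Re = 8.73×10^4, ε/D = 1.21×10^-4 → f = 0.01904 (Swamee-Jain)
Major: h_f = f(L/D)·V²/2g = 0.01904·45149·0.2919 = 251.0 m
Minor: ΣK = 11.2; h_m = ΣK·V²/2g = 3.272 m
Total H_L = 251.0 + 3.272 = 254.2 m

H_L ≈ 254 m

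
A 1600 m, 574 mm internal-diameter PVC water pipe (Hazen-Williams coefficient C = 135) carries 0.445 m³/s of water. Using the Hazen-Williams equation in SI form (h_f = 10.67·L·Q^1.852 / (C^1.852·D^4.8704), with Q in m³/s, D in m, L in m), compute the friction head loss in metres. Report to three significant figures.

h_f = 10.67·1600·0.445^1.852 / (135^1.852·0.574^4.8704) = 6.455 m

h_f ≈ 6.45 m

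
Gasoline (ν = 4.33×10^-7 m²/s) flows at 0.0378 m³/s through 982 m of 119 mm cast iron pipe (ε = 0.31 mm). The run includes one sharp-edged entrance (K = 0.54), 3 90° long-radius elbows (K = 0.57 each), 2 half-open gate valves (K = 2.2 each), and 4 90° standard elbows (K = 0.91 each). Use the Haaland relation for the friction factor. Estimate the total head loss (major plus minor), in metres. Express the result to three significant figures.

V = 4Q/(πD²) = 3.399 m/s; V²/2g = 0.5887 m
Re = 9.34×10^5, ε/D = 0.00261 → f = 0.02535 (Haaland)
Major: h_f = f(L/D)·V²/2g = 0.02535·8252·0.5887 = 123.2 m
Minor: ΣK = 10.3; h_m = ΣK·V²/2g = 6.058 m
Total H_L = 123.2 + 6.058 = 129.2 m

H_L ≈ 129 m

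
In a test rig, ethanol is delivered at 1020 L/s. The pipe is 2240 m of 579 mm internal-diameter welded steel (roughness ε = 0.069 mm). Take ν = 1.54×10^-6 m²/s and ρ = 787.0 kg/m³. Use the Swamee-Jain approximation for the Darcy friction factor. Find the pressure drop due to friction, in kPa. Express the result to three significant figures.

Δp ≈ 307 kPa

V = 4Q/(πD²) = 4·1.02/(π·0.579²) = 3.874 m/s
Re = VD/ν = 3.874·0.579/1.54×10^-6 = 1.46×10^6 → turbulent
ε/D = 0.069/579 = 1.19×10^-4
Swamee-Jain: f = 0.01343
h_f = f(L/D)V²/(2g) = 0.01343·(2240/0.579)·3.874²/(2·9.81) = 39.75 m
Δp = ρg·h_f = 787.0·9.81·39.75 = 306.9 kPa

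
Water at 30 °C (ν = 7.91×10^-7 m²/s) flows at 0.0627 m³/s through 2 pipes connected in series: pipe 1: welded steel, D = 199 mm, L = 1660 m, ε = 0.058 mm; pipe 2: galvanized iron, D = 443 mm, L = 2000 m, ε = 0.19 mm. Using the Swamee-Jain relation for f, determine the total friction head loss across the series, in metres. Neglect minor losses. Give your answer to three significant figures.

Pipe 1: V = 2.016 m/s, Re = 5.07×10^5, ε/D = 2.91×10^-4, f = 0.01629, h_1 = f(L/D)V²/2g = 28.14 m
Pipe 2: V = 0.4068 m/s, Re = 2.28×10^5, ε/D = 4.29×10^-4, f = 0.01832, h_2 = f(L/D)V²/2g = 0.6977 m
Series → Q common, losses add: H = Σh = 28.84 m

H ≈ 28.8 m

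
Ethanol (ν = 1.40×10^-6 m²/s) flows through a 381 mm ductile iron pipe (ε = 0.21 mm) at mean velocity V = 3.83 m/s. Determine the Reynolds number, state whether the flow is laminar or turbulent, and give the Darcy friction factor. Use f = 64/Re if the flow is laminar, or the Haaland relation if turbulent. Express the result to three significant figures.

Re ≈ 1.04×10^6; turbulent; f ≈ 0.0175

Re = VD/ν = 3.830·0.381/1.40×10^-6 = 1.04×10^6
Re > 4000 → turbulent; ε/D = 5.51×10^-4
Haaland: f = 0.01750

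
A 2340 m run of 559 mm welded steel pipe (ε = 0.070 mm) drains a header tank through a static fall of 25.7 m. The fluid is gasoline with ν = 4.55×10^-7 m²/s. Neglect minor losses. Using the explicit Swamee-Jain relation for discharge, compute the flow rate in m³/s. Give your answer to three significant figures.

Swamee-Jain (Type II): Q = -0.965·√(gD⁵h_f/L)·ln[ε/(3.7D) + √(3.17ν²L/(gD³h_f))]
√(gD⁵h_f/L) = √(9.81·0.559⁵·25.7/2340) = 0.07669
ε/(3.7D) = 3.38×10^-5; √(3.17ν²L/(gD³h_f)) = 5.91×10^-6
Q = -0.965·0.07669·ln(3.975×10^-5) = 0.7499 m³/s
Check: V = 3.06 m/s, Re = 3.75×10^6, f = 0.01298, h_f = 25.8 m ≈ 25.7 m ✓

Q ≈ 0.750 m³/s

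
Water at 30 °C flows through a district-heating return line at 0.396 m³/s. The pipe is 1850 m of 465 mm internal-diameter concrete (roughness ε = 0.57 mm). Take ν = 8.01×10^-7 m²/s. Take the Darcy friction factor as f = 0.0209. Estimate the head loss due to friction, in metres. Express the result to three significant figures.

V = 4Q/(πD²) = 4·0.396/(π·0.465²) = 2.332 m/s
h_f = f(L/D)V²/(2g) = 0.02090·(1850/0.465)·2.332²/(2·9.81) = 23.04 m

h_f ≈ 23.0 m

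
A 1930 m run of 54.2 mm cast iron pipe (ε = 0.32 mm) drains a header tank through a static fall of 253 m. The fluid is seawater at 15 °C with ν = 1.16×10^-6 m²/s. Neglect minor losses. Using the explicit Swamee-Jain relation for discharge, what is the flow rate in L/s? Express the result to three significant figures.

Q ≈ 4.76 L/s

Swamee-Jain (Type II): Q = -0.965·√(gD⁵h_f/L)·ln[ε/(3.7D) + √(3.17ν²L/(gD³h_f))]
√(gD⁵h_f/L) = √(9.81·0.0542⁵·253/1930) = 7.756×10^-4
ε/(3.7D) = 0.00160; √(3.17ν²L/(gD³h_f)) = 1.44×10^-4
Q = -0.965·7.756×10^-4·ln(0.001740) = 0.004755 m³/s
Check: V = 2.06 m/s, Re = 9.63×10^4, f = 0.03309, h_f = 255 m ≈ 253 m ✓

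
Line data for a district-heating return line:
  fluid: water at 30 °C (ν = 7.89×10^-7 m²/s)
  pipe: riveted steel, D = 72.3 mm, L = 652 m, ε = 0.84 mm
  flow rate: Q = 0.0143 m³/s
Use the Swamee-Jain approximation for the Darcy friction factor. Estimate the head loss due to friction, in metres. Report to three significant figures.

V = 4Q/(πD²) = 4·0.0143/(π·0.0723²) = 3.483 m/s
Re = VD/ν = 3.483·0.0723/7.89×10^-7 = 3.19×10^5 → turbulent
ε/D = 0.84/72.3 = 0.0116
Swamee-Jain: f = 0.04018
h_f = f(L/D)V²/(2g) = 0.04018·(652/0.0723)·3.483²/(2·9.81) = 224.1 m

h_f ≈ 224 m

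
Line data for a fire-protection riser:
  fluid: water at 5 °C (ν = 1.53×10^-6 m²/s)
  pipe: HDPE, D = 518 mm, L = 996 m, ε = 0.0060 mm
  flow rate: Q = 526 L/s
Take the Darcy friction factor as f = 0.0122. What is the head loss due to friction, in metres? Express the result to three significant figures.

V = 4Q/(πD²) = 4·0.526/(π·0.518²) = 2.496 m/s
h_f = f(L/D)V²/(2g) = 0.01220·(996/0.518)·2.496²/(2·9.81) = 7.448 m

h_f ≈ 7.45 m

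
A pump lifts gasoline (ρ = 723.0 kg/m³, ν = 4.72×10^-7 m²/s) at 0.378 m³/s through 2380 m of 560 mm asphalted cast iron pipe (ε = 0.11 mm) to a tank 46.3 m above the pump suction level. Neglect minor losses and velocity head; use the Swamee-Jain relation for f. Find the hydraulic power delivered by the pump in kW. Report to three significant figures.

P_hyd ≈ 144 kW

V = 4Q/(πD²) = 1.535 m/s; Re = 1.82×10^6; ε/D = 1.96×10^-4; f = 0.01432
h_f = f(L/D)V²/2g = 7.308 m
Total head H = z + h_f = 46.3 + 7.308 = 53.61 m
P_hyd = ρgQH = 723.0·9.81·0.378·53.61 = 143.7 kW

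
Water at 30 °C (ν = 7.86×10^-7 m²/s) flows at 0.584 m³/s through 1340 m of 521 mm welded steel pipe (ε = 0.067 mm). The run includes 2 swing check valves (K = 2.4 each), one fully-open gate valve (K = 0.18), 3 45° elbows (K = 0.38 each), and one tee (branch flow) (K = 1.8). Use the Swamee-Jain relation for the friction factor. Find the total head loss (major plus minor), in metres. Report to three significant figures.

H_L ≈ 16.2 m

V = 4Q/(πD²) = 2.739 m/s; V²/2g = 0.3825 m
Re = 1.82×10^6, ε/D = 1.29×10^-4 → f = 0.01341 (Swamee-Jain)
Major: h_f = f(L/D)·V²/2g = 0.01341·2572·0.3825 = 13.19 m
Minor: ΣK = 7.92; h_m = ΣK·V²/2g = 3.029 m
Total H_L = 13.19 + 3.029 = 16.22 m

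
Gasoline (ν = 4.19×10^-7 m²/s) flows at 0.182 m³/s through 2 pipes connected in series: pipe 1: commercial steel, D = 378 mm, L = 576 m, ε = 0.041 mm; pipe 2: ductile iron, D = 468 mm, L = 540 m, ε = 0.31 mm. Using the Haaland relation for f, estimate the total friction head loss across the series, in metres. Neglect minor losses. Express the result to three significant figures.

Pipe 1: V = 1.622 m/s, Re = 1.46×10^6, ε/D = 1.08×10^-4, f = 0.01310, h_1 = f(L/D)V²/2g = 2.677 m
Pipe 2: V = 1.058 m/s, Re = 1.18×10^6, ε/D = 6.62×10^-4, f = 0.01815, h_2 = f(L/D)V²/2g = 1.195 m
Series → Q common, losses add: H = Σh = 3.871 m

H ≈ 3.87 m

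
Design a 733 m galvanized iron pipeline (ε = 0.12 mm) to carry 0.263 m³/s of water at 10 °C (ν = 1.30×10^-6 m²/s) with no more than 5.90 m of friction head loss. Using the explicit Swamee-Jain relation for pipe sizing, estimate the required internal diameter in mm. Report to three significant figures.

D ≈ 415 mm

Swamee-Jain (Type III): D = 0.66·[ε^1.25·(LQ²/(gh_f))^4.75 + ν·Q^9.4·(L/(gh_f))^5.2]^0.04
LQ²/(gh_f) = 0.8760; L/(gh_f) = 12.66
Term 1 = ε^1.25·(…)^4.75 = 6.70×10^-6; Term 2 = ν·Q^9.4·(…)^5.2 = 2.48×10^-6
D = 0.66·(6.70×10^-6 + 2.48×10^-6)^0.04 = 0.4150 m = 415 mm
Check: V = 1.94 m/s, Re = 6.21×10^5, f = 0.01606, h_f = 5.46 m ≈ 5.90 m ✓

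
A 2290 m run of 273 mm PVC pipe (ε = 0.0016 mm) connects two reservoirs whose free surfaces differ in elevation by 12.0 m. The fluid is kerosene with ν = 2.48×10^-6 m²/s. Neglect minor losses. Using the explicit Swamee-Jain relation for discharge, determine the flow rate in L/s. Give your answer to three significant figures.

Swamee-Jain (Type II): Q = -0.965·√(gD⁵h_f/L)·ln[ε/(3.7D) + √(3.17ν²L/(gD³h_f))]
√(gD⁵h_f/L) = √(9.81·0.273⁵·12.0/2290) = 0.008829
ε/(3.7D) = 1.58×10^-6; √(3.17ν²L/(gD³h_f)) = 1.37×10^-4
Q = -0.965·0.008829·ln(1.381×10^-4) = 0.07572 m³/s
Check: V = 1.29 m/s, Re = 1.42×10^5, f = 0.01666, h_f = 11.9 m ≈ 12.0 m ✓

Q ≈ 75.7 L/s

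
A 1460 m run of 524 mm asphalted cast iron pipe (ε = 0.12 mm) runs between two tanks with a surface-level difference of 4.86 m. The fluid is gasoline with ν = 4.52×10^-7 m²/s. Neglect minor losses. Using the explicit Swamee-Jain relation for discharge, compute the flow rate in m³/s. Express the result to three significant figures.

Swamee-Jain (Type II): Q = -0.965·√(gD⁵h_f/L)·ln[ε/(3.7D) + √(3.17ν²L/(gD³h_f))]
√(gD⁵h_f/L) = √(9.81·0.524⁵·4.86/1460) = 0.03592
ε/(3.7D) = 6.19×10^-5; √(3.17ν²L/(gD³h_f)) = 1.17×10^-5
Q = -0.965·0.03592·ln(7.363×10^-5) = 0.3298 m³/s
Check: V = 1.53 m/s, Re = 1.77×10^6, f = 0.01472, h_f = 4.89 m ≈ 4.86 m ✓

Q ≈ 0.330 m³/s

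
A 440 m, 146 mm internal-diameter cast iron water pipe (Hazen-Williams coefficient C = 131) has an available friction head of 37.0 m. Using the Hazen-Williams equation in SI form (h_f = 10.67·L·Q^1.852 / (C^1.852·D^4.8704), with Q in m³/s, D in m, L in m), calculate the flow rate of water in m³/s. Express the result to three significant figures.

Rearranging: Q = [h_f·C^1.852·D^4.8704 / (10.67·L)]^(1/1.852)
Q = [37.0·131^1.852·0.146^4.8704 / (10.67·440)]^0.540 = 0.06080 m³/s

Q ≈ 0.0608 m³/s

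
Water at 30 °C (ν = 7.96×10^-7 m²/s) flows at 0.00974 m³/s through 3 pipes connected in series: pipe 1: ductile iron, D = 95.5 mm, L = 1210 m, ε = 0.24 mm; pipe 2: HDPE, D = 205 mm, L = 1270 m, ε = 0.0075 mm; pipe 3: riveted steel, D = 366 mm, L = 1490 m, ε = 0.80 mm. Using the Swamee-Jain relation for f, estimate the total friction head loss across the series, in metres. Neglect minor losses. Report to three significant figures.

H ≈ 31.7 m

Pipe 1: V = 1.360 m/s, Re = 1.63×10^5, ε/D = 0.00251, f = 0.02603, h_1 = f(L/D)V²/2g = 31.08 m
Pipe 2: V = 0.2951 m/s, Re = 7.60×10^4, ε/D = 3.66×10^-5, f = 0.01912, h_2 = f(L/D)V²/2g = 0.5258 m
Pipe 3: V = 0.09258 m/s, Re = 4.26×10^4, ε/D = 0.00219, f = 0.02763, h_3 = f(L/D)V²/2g = 0.04914 m
Series → Q common, losses add: H = Σh = 31.66 m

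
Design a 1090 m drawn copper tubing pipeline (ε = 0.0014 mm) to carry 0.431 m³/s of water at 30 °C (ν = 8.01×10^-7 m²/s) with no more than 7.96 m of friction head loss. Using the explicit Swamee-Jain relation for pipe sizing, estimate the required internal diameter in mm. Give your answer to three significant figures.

Swamee-Jain (Type III): D = 0.66·[ε^1.25·(LQ²/(gh_f))^4.75 + ν·Q^9.4·(L/(gh_f))^5.2]^0.04
LQ²/(gh_f) = 2.593; L/(gh_f) = 13.96
Term 1 = ε^1.25·(…)^4.75 = 4.45×10^-6; Term 2 = ν·Q^9.4·(…)^5.2 = 2.64×10^-4
D = 0.66·(4.45×10^-6 + 2.64×10^-4)^0.04 = 0.4750 m = 475 mm
Check: V = 2.43 m/s, Re = 1.44×10^6, f = 0.01102, h_f = 7.62 m ≈ 7.96 m ✓

D ≈ 475 mm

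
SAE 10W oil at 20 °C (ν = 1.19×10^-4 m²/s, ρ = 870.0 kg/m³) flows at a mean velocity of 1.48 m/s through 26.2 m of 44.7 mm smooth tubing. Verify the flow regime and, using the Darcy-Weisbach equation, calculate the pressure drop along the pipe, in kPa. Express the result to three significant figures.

Re = VD/ν = 1.48·0.04470/1.19×10^-4 = 556 → laminar (Re < 2300)
f = 64/Re = 0.1151
h_f = f(L/D)V²/(2g) = 0.1151·(26.2/0.04470)·1.48²/(2·9.81) = 7.533 m
Δp = ρg·h_f = 870.0·9.81·7.533 = 64.29 kPa

Δp ≈ 64.3 kPa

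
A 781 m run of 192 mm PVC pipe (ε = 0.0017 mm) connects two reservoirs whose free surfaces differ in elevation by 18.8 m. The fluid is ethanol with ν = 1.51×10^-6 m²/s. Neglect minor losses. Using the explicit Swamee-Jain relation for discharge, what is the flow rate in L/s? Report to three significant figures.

Swamee-Jain (Type II): Q = -0.965·√(gD⁵h_f/L)·ln[ε/(3.7D) + √(3.17ν²L/(gD³h_f))]
√(gD⁵h_f/L) = √(9.81·0.192⁵·18.8/781) = 0.007849
ε/(3.7D) = 2.39×10^-6; √(3.17ν²L/(gD³h_f)) = 6.58×10^-5
Q = -0.965·0.007849·ln(6.815×10^-5) = 0.07267 m³/s
Check: V = 2.51 m/s, Re = 3.19×10^5, f = 0.01432, h_f = 18.7 m ≈ 18.8 m ✓

Q ≈ 72.7 L/s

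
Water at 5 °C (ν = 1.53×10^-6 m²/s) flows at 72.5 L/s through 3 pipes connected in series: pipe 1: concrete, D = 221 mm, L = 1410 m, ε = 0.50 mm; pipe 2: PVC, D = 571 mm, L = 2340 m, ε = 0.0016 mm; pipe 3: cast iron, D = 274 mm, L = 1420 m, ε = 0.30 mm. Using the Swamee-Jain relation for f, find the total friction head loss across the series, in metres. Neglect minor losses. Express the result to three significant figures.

Pipe 1: V = 1.890 m/s, Re = 2.73×10^5, ε/D = 0.00226, f = 0.02497, h_1 = f(L/D)V²/2g = 29.00 m
Pipe 2: V = 0.2831 m/s, Re = 1.06×10^5, ε/D = 2.80×10^-6, f = 0.01768, h_2 = f(L/D)V²/2g = 0.2960 m
Pipe 3: V = 1.230 m/s, Re = 2.20×10^5, ε/D = 0.00109, f = 0.02144, h_3 = f(L/D)V²/2g = 8.563 m
Series → Q common, losses add: H = Σh = 37.86 m

H ≈ 37.9 m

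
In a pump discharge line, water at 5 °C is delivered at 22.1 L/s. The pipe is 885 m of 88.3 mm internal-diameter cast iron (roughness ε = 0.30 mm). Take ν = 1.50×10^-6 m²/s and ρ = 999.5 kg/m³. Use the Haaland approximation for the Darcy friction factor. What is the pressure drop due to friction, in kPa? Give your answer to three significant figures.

V = 4Q/(πD²) = 4·0.0221/(π·0.0883²) = 3.609 m/s
Re = VD/ν = 3.609·0.0883/1.50×10^-6 = 2.12×10^5 → turbulent
ε/D = 0.30/88.3 = 0.00340
Haaland: f = 0.02768
h_f = f(L/D)V²/(2g) = 0.02768·(885/0.0883)·3.609²/(2·9.81) = 184.2 m
Δp = ρg·h_f = 999.5·9.81·184.2 = 1806 kPa

Δp ≈ 1810 kPa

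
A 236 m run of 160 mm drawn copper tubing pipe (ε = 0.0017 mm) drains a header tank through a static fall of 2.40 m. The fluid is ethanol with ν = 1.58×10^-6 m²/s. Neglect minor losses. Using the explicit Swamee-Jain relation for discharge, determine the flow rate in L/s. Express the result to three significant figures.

Q ≈ 27.7 L/s

Swamee-Jain (Type II): Q = -0.965·√(gD⁵h_f/L)·ln[ε/(3.7D) + √(3.17ν²L/(gD³h_f))]
√(gD⁵h_f/L) = √(9.81·0.160⁵·2.40/236) = 0.003234
ε/(3.7D) = 2.87×10^-6; √(3.17ν²L/(gD³h_f)) = 1.39×10^-4
Q = -0.965·0.003234·ln(1.420×10^-4) = 0.02765 m³/s
Check: V = 1.38 m/s, Re = 1.39×10^5, f = 0.01677, h_f = 2.38 m ≈ 2.40 m ✓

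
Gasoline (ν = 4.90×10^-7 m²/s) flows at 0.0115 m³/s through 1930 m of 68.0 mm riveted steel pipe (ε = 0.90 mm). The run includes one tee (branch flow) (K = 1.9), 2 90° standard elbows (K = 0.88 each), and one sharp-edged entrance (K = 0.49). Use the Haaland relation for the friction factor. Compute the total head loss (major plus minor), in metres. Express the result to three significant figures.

H_L ≈ 611 m

V = 4Q/(πD²) = 3.167 m/s; V²/2g = 0.5111 m
Re = 4.39×10^5, ε/D = 0.0132 → f = 0.04196 (Haaland)
Major: h_f = f(L/D)·V²/2g = 0.04196·28382·0.5111 = 608.7 m
Minor: ΣK = 4.15; h_m = ΣK·V²/2g = 2.121 m
Total H_L = 608.7 + 2.121 = 610.8 m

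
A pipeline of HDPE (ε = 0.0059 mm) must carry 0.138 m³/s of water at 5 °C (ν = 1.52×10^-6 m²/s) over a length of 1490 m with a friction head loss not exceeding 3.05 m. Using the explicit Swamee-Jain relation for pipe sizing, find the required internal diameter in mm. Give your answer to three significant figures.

D ≈ 414 mm

Swamee-Jain (Type III): D = 0.66·[ε^1.25·(LQ²/(gh_f))^4.75 + ν·Q^9.4·(L/(gh_f))^5.2]^0.04
LQ²/(gh_f) = 0.9484; L/(gh_f) = 49.80
Term 1 = ε^1.25·(…)^4.75 = 2.26×10^-7; Term 2 = ν·Q^9.4·(…)^5.2 = 8.36×10^-6
D = 0.66·(2.26×10^-7 + 8.36×10^-6)^0.04 = 0.4139 m = 414 mm
Check: V = 1.03 m/s, Re = 2.79×10^5, f = 0.01473, h_f = 2.84 m ≈ 3.05 m ✓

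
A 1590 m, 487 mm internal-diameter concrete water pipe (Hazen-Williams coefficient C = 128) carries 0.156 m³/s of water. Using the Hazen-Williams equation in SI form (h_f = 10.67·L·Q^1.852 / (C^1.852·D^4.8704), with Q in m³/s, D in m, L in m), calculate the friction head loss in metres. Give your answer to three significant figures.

h_f = 10.67·1590·0.156^1.852 / (128^1.852·0.487^4.8704) = 2.262 m

h_f ≈ 2.26 m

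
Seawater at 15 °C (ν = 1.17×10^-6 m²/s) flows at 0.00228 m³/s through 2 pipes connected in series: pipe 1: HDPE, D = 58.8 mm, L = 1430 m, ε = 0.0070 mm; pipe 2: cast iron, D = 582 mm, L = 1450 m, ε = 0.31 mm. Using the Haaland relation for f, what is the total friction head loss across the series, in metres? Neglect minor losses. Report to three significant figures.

H ≈ 19.1 m

Pipe 1: V = 0.8396 m/s, Re = 4.22×10^4, ε/D = 1.19×10^-4, f = 0.02183, h_1 = f(L/D)V²/2g = 19.08 m
Pipe 2: V = 0.008570 m/s, Re = 4260, ε/D = 5.33×10^-4, f = 0.04004, h_2 = f(L/D)V²/2g = 3.734×10^-4 m
Series → Q common, losses add: H = Σh = 19.08 m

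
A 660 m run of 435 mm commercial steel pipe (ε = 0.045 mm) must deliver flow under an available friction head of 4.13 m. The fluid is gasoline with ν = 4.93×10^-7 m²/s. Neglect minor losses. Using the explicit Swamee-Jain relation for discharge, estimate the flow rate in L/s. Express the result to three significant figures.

Q ≈ 302 L/s

Swamee-Jain (Type II): Q = -0.965·√(gD⁵h_f/L)·ln[ε/(3.7D) + √(3.17ν²L/(gD³h_f))]
√(gD⁵h_f/L) = √(9.81·0.435⁵·4.13/660) = 0.03092
ε/(3.7D) = 2.80×10^-5; √(3.17ν²L/(gD³h_f)) = 1.23×10^-5
Q = -0.965·0.03092·ln(4.031×10^-5) = 0.3019 m³/s
Check: V = 2.03 m/s, Re = 1.79×10^6, f = 0.01302, h_f = 4.16 m ≈ 4.13 m ✓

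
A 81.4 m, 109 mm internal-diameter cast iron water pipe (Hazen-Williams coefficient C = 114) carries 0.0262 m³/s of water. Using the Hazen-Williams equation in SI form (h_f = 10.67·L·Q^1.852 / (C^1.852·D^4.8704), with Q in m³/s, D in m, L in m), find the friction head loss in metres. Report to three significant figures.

h_f ≈ 7.73 m

h_f = 10.67·81.4·0.0262^1.852 / (114^1.852·0.109^4.8704) = 7.731 m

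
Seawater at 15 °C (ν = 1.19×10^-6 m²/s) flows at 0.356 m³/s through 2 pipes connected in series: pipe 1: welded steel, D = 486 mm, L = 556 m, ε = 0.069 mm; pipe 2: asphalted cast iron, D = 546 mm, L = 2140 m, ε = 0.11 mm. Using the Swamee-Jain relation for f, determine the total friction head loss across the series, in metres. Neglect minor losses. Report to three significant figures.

Pipe 1: V = 1.919 m/s, Re = 7.84×10^5, ε/D = 1.42×10^-4, f = 0.01434, h_1 = f(L/D)V²/2g = 3.080 m
Pipe 2: V = 1.520 m/s, Re = 6.98×10^5, ε/D = 2.01×10^-4, f = 0.01513, h_2 = f(L/D)V²/2g = 6.986 m
Series → Q common, losses add: H = Σh = 10.07 m

H ≈ 10.1 m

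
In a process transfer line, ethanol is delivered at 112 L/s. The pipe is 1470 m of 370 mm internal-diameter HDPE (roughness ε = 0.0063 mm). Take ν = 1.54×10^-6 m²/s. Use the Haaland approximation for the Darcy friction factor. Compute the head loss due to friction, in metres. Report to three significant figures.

h_f ≈ 3.29 m

V = 4Q/(πD²) = 4·0.112/(π·0.370²) = 1.042 m/s
Re = VD/ν = 1.042·0.370/1.54×10^-6 = 2.50×10^5 → turbulent
ε/D = 0.0063/370 = 1.70×10^-5
Haaland: f = 0.01497
h_f = f(L/D)V²/(2g) = 0.01497·(1470/0.370)·1.042²/(2·9.81) = 3.288 m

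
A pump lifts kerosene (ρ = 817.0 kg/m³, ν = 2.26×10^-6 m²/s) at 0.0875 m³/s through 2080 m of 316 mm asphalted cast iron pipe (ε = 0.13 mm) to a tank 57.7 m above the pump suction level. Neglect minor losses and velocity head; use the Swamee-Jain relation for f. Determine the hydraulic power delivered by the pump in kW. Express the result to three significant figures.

P_hyd ≈ 46.0 kW

V = 4Q/(πD²) = 1.116 m/s; Re = 1.56×10^5; ε/D = 4.11×10^-4; f = 0.01894
h_f = f(L/D)V²/2g = 7.910 m
Total head H = z + h_f = 57.7 + 7.910 = 65.61 m
P_hyd = ρgQH = 817.0·9.81·0.0875·65.61 = 46.01 kW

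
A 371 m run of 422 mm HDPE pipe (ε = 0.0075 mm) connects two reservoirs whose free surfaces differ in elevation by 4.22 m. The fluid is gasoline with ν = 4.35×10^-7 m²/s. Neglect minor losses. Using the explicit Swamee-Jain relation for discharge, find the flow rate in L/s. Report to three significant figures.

Swamee-Jain (Type II): Q = -0.965·√(gD⁵h_f/L)·ln[ε/(3.7D) + √(3.17ν²L/(gD³h_f))]
√(gD⁵h_f/L) = √(9.81·0.422⁵·4.22/371) = 0.03864
ε/(3.7D) = 4.80×10^-6; √(3.17ν²L/(gD³h_f)) = 8.46×10^-6
Q = -0.965·0.03864·ln(1.326×10^-5) = 0.4188 m³/s
Check: V = 2.99 m/s, Re = 2.90×10^6, f = 0.01055, h_f = 4.24 m ≈ 4.22 m ✓

Q ≈ 419 L/s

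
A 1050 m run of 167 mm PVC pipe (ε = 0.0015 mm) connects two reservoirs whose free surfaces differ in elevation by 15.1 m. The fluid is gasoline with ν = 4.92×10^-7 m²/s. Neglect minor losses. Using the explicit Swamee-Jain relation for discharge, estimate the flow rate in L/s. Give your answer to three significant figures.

Q ≈ 42.2 L/s

Swamee-Jain (Type II): Q = -0.965·√(gD⁵h_f/L)·ln[ε/(3.7D) + √(3.17ν²L/(gD³h_f))]
√(gD⁵h_f/L) = √(9.81·0.167⁵·15.1/1050) = 0.004281
ε/(3.7D) = 2.43×10^-6; √(3.17ν²L/(gD³h_f)) = 3.42×10^-5
Q = -0.965·0.004281·ln(3.660×10^-5) = 0.04220 m³/s
Check: V = 1.93 m/s, Re = 6.54×10^5, f = 0.01265, h_f = 15.1 m ≈ 15.1 m ✓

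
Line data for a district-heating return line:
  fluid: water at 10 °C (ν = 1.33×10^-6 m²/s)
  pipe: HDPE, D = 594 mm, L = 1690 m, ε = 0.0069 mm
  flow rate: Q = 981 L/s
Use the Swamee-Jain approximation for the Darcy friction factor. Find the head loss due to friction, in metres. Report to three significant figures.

h_f ≈ 20.2 m

V = 4Q/(πD²) = 4·0.981/(π·0.594²) = 3.540 m/s
Re = VD/ν = 3.540·0.594/1.33×10^-6 = 1.58×10^6 → turbulent
ε/D = 0.0069/594 = 1.16×10^-5
Swamee-Jain: f = 0.01114
h_f = f(L/D)V²/(2g) = 0.01114·(1690/0.594)·3.540²/(2·9.81) = 20.24 m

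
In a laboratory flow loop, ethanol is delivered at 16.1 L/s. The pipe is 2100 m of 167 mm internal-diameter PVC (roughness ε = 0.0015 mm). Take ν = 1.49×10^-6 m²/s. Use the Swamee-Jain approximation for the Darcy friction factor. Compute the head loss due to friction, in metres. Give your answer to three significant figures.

h_f ≈ 6.46 m

V = 4Q/(πD²) = 4·0.0161/(π·0.167²) = 0.7350 m/s
Re = VD/ν = 0.7350·0.167/1.49×10^-6 = 8.24×10^4 → turbulent
ε/D = 0.0015/167 = 8.98×10^-6
Swamee-Jain: f = 0.01866
h_f = f(L/D)V²/(2g) = 0.01866·(2100/0.167)·0.7350²/(2·9.81) = 6.461 m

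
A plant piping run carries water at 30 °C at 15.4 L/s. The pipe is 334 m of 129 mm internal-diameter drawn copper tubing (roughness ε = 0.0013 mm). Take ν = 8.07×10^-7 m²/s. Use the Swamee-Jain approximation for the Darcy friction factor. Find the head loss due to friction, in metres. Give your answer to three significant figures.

h_f ≈ 2.90 m

V = 4Q/(πD²) = 4·0.0154/(π·0.129²) = 1.178 m/s
Re = VD/ν = 1.178·0.129/8.07×10^-7 = 1.88×10^5 → turbulent
ε/D = 0.0013/129 = 1.01×10^-5
Swamee-Jain: f = 0.01580
h_f = f(L/D)V²/(2g) = 0.01580·(334/0.129)·1.178²/(2·9.81) = 2.896 m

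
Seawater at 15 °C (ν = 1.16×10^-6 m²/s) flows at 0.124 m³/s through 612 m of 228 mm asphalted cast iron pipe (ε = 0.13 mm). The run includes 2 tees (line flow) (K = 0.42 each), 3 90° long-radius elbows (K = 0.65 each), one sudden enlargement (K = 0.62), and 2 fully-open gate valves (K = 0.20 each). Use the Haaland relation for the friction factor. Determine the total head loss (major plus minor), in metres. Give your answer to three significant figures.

H_L ≈ 24.4 m

V = 4Q/(πD²) = 3.037 m/s; V²/2g = 0.4701 m
Re = 5.97×10^5, ε/D = 5.70×10^-4 → f = 0.01789 (Haaland)
Major: h_f = f(L/D)·V²/2g = 0.01789·2684·0.4701 = 22.58 m
Minor: ΣK = 3.81; h_m = ΣK·V²/2g = 1.791 m
Total H_L = 22.58 + 1.791 = 24.37 m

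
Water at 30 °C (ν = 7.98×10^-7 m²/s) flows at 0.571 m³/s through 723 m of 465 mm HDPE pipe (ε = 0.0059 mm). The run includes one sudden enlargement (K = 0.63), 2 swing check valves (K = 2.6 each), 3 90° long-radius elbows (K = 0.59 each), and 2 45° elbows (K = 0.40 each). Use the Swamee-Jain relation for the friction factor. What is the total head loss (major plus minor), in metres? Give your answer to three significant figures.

H_L ≈ 14.6 m

V = 4Q/(πD²) = 3.362 m/s; V²/2g = 0.5762 m
Re = 1.96×10^6, ε/D = 1.27×10^-5 → f = 0.01086 (Swamee-Jain)
Major: h_f = f(L/D)·V²/2g = 0.01086·1555·0.5762 = 9.727 m
Minor: ΣK = 8.40; h_m = ΣK·V²/2g = 4.840 m
Total H_L = 9.727 + 4.840 = 14.57 m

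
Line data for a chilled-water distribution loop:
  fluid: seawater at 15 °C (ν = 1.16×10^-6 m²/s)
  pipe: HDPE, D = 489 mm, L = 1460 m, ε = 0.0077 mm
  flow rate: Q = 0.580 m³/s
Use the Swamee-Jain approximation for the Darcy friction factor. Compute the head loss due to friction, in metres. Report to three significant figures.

h_f ≈ 16.8 m

V = 4Q/(πD²) = 4·0.580/(π·0.489²) = 3.088 m/s
Re = VD/ν = 3.088·0.489/1.16×10^-6 = 1.30×10^6 → turbulent
ε/D = 0.0077/489 = 1.57×10^-5
Swamee-Jain: f = 0.01155
h_f = f(L/D)V²/(2g) = 0.01155·(1460/0.489)·3.088²/(2·9.81) = 16.77 m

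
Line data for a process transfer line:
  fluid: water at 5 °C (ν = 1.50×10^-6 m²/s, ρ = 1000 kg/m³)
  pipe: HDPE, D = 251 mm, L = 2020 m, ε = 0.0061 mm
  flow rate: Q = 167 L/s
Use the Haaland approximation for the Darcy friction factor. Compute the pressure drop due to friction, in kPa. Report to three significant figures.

V = 4Q/(πD²) = 4·0.167/(π·0.251²) = 3.375 m/s
Re = VD/ν = 3.375·0.251/1.50×10^-6 = 5.65×10^5 → turbulent
ε/D = 0.0061/251 = 2.43×10^-5
Haaland: f = 0.01310
h_f = f(L/D)V²/(2g) = 0.01310·(2020/0.251)·3.375²/(2·9.81) = 61.20 m
Δp = ρg·h_f = 1000·9.81·61.20 = 600.3 kPa

Δp ≈ 600 kPa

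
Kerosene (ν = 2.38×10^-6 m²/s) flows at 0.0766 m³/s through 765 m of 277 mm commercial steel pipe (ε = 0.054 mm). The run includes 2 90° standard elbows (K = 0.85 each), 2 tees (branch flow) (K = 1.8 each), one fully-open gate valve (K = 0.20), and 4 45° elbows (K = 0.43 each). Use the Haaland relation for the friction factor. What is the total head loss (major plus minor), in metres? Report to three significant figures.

V = 4Q/(πD²) = 1.271 m/s; V²/2g = 0.08235 m
Re = 1.48×10^5, ε/D = 1.95×10^-4 → f = 0.01757 (Haaland)
Major: h_f = f(L/D)·V²/2g = 0.01757·2762·0.08235 = 3.997 m
Minor: ΣK = 7.22; h_m = ΣK·V²/2g = 0.5946 m
Total H_L = 3.997 + 0.5946 = 4.592 m

H_L ≈ 4.59 m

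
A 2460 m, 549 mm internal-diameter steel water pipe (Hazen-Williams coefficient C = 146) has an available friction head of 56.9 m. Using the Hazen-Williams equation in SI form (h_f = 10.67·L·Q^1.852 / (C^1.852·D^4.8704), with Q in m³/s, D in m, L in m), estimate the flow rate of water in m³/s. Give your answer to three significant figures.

Rearranging: Q = [h_f·C^1.852·D^4.8704 / (10.67·L)]^(1/1.852)
Q = [56.9·146^1.852·0.549^4.8704 / (10.67·2460)]^0.540 = 1.099 m³/s

Q ≈ 1.10 m³/s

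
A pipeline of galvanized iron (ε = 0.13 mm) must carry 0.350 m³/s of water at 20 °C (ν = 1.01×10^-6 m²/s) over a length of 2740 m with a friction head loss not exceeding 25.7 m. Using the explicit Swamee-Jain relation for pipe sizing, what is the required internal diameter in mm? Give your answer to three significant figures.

Swamee-Jain (Type III): D = 0.66·[ε^1.25·(LQ²/(gh_f))^4.75 + ν·Q^9.4·(L/(gh_f))^5.2]^0.04
LQ²/(gh_f) = 1.331; L/(gh_f) = 10.87
Term 1 = ε^1.25·(…)^4.75 = 5.40×10^-5; Term 2 = ν·Q^9.4·(…)^5.2 = 1.28×10^-5
D = 0.66·(5.40×10^-5 + 1.28×10^-5)^0.04 = 0.4493 m = 449 mm
Check: V = 2.21 m/s, Re = 9.82×10^5, f = 0.01567, h_f = 23.7 m ≈ 25.7 m ✓

D ≈ 449 mm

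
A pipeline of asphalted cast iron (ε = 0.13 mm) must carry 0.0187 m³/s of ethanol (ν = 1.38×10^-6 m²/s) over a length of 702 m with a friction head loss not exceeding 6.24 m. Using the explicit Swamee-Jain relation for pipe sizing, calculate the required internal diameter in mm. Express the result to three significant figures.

Swamee-Jain (Type III): D = 0.66·[ε^1.25·(LQ²/(gh_f))^4.75 + ν·Q^9.4·(L/(gh_f))^5.2]^0.04
LQ²/(gh_f) = 0.004010; L/(gh_f) = 11.47
Term 1 = ε^1.25·(…)^4.75 = 5.72×10^-17; Term 2 = ν·Q^9.4·(…)^5.2 = 2.54×10^-17
D = 0.66·(5.72×10^-17 + 2.54×10^-17)^0.04 = 0.1500 m = 150 mm
Check: V = 1.06 m/s, Re = 1.15×10^5, f = 0.02157, h_f = 5.75 m ≈ 6.24 m ✓

D ≈ 150 mm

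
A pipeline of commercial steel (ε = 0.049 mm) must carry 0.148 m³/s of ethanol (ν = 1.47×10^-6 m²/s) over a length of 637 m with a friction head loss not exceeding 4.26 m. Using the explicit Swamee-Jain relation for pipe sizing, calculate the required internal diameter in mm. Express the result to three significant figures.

D ≈ 338 mm

Swamee-Jain (Type III): D = 0.66·[ε^1.25·(LQ²/(gh_f))^4.75 + ν·Q^9.4·(L/(gh_f))^5.2]^0.04
LQ²/(gh_f) = 0.3339; L/(gh_f) = 15.24
Term 1 = ε^1.25·(…)^4.75 = 2.24×10^-8; Term 2 = ν·Q^9.4·(…)^5.2 = 3.31×10^-8
D = 0.66·(2.24×10^-8 + 3.31×10^-8)^0.04 = 0.3383 m = 338 mm
Check: V = 1.65 m/s, Re = 3.79×10^5, f = 0.01541, h_f = 4.01 m ≈ 4.26 m ✓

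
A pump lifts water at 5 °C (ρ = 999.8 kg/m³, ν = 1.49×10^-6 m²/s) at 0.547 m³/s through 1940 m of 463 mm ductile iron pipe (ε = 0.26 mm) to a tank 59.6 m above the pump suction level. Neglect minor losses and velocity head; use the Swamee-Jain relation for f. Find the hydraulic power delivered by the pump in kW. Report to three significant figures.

V = 4Q/(πD²) = 3.249 m/s; Re = 1.01×10^6; ε/D = 5.62×10^-4; f = 0.01770
h_f = f(L/D)V²/2g = 39.90 m
Total head H = z + h_f = 59.6 + 39.90 = 99.50 m
P_hyd = ρgQH = 999.8·9.81·0.547·99.50 = 533.8 kW

P_hyd ≈ 534 kW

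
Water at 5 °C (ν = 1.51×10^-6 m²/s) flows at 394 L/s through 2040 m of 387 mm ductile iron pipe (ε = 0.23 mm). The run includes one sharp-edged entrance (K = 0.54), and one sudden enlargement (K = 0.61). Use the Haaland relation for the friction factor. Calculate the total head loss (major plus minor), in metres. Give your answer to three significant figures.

H_L ≈ 54.5 m

V = 4Q/(πD²) = 3.350 m/s; V²/2g = 0.5718 m
Re = 8.58×10^5, ε/D = 5.94×10^-4 → f = 0.01785 (Haaland)
Major: h_f = f(L/D)·V²/2g = 0.01785·5271·0.5718 = 53.81 m
Minor: ΣK = 1.15; h_m = ΣK·V²/2g = 0.6576 m
Total H_L = 53.81 + 0.6576 = 54.47 m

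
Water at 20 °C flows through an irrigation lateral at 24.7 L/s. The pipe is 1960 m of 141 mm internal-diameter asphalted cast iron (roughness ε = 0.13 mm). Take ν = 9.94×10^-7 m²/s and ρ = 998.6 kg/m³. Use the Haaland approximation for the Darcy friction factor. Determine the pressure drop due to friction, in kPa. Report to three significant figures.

V = 4Q/(πD²) = 4·0.0247/(π·0.141²) = 1.582 m/s
Re = VD/ν = 1.582·0.141/9.94×10^-7 = 2.24×10^5 → turbulent
ε/D = 0.13/141 = 9.22×10^-4
Haaland: f = 0.02047
h_f = f(L/D)V²/(2g) = 0.02047·(1960/0.141)·1.582²/(2·9.81) = 36.28 m
Δp = ρg·h_f = 998.6·9.81·36.28 = 355.4 kPa

Δp ≈ 355 kPa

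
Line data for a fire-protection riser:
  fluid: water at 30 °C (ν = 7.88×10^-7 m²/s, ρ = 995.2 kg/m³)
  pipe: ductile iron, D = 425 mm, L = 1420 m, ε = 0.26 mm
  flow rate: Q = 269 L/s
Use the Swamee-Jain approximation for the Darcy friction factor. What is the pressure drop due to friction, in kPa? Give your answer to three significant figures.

Δp ≈ 108 kPa

V = 4Q/(πD²) = 4·0.269/(π·0.425²) = 1.896 m/s
Re = VD/ν = 1.896·0.425/7.88×10^-7 = 1.02×10^6 → turbulent
ε/D = 0.26/425 = 6.12×10^-4
Swamee-Jain: f = 0.01800
h_f = f(L/D)V²/(2g) = 0.01800·(1420/0.425)·1.896²/(2·9.81) = 11.02 m
Δp = ρg·h_f = 995.2·9.81·11.02 = 107.6 kPa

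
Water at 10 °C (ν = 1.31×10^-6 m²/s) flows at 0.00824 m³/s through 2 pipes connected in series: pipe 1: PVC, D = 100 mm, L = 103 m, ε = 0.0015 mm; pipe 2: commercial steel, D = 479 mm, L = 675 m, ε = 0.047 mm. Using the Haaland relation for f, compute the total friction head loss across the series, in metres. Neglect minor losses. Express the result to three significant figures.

H ≈ 1.09 m

Pipe 1: V = 1.049 m/s, Re = 8.01×10^4, ε/D = 1.50×10^-5, f = 0.01873, h_1 = f(L/D)V²/2g = 1.082 m
Pipe 2: V = 0.04573 m/s, Re = 1.67×10^4, ε/D = 9.81×10^-5, f = 0.02708, h_2 = f(L/D)V²/2g = 0.004067 m
Series → Q common, losses add: H = Σh = 1.086 m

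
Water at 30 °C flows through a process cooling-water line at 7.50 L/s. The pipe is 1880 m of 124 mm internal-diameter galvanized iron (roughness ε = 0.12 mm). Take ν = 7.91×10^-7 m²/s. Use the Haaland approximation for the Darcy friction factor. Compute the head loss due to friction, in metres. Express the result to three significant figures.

V = 4Q/(πD²) = 4·0.00750/(π·0.124²) = 0.6211 m/s
Re = VD/ν = 0.6211·0.124/7.91×10^-7 = 9.74×10^4 → turbulent
ε/D = 0.12/124 = 9.68×10^-4
Haaland: f = 0.02191
h_f = f(L/D)V²/(2g) = 0.02191·(1880/0.124)·0.6211²/(2·9.81) = 6.530 m

h_f ≈ 6.53 m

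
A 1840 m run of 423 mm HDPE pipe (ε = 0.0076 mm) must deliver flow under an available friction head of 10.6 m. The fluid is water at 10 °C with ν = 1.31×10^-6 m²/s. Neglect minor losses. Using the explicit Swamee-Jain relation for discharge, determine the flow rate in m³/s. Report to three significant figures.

Q ≈ 0.270 m³/s

Swamee-Jain (Type II): Q = -0.965·√(gD⁵h_f/L)·ln[ε/(3.7D) + √(3.17ν²L/(gD³h_f))]
√(gD⁵h_f/L) = √(9.81·0.423⁵·10.6/1840) = 0.02766
ε/(3.7D) = 4.86×10^-6; √(3.17ν²L/(gD³h_f)) = 3.57×10^-5
Q = -0.965·0.02766·ln(4.052×10^-5) = 0.2700 m³/s
Check: V = 1.92 m/s, Re = 6.20×10^5, f = 0.01292, h_f = 10.6 m ≈ 10.6 m ✓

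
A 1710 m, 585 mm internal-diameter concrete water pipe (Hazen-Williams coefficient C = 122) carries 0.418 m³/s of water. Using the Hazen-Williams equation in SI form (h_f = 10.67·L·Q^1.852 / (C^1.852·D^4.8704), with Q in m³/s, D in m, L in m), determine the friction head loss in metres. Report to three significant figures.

h_f ≈ 6.76 m

h_f = 10.67·1710·0.418^1.852 / (122^1.852·0.585^4.8704) = 6.756 m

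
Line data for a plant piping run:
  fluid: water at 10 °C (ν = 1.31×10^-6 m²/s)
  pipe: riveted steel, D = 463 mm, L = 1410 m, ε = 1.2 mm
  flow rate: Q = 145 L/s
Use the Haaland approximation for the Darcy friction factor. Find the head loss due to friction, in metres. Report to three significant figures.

h_f ≈ 2.95 m

V = 4Q/(πD²) = 4·0.145/(π·0.463²) = 0.8612 m/s
Re = VD/ν = 0.8612·0.463/1.31×10^-6 = 3.04×10^5 → turbulent
ε/D = 1.2/463 = 0.00259
Haaland: f = 0.02561
h_f = f(L/D)V²/(2g) = 0.02561·(1410/0.463)·0.8612²/(2·9.81) = 2.949 m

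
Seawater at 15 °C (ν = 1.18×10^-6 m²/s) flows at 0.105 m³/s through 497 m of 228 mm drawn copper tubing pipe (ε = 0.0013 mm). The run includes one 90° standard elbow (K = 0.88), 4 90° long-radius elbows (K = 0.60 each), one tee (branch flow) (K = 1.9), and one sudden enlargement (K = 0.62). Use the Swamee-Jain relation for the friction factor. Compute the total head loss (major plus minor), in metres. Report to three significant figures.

H_L ≈ 11.7 m

V = 4Q/(πD²) = 2.572 m/s; V²/2g = 0.3371 m
Re = 4.97×10^5, ε/D = 5.70×10^-6 → f = 0.01320 (Swamee-Jain)
Major: h_f = f(L/D)·V²/2g = 0.01320·2180·0.3371 = 9.698 m
Minor: ΣK = 5.80; h_m = ΣK·V²/2g = 1.955 m
Total H_L = 9.698 + 1.955 = 11.65 m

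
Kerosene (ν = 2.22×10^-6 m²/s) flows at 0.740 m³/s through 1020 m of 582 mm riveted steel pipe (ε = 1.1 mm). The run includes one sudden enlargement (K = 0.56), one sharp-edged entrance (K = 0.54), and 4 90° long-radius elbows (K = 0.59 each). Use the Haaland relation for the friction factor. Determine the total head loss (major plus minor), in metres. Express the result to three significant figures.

H_L ≈ 17.5 m

V = 4Q/(πD²) = 2.782 m/s; V²/2g = 0.3944 m
Re = 7.29×10^5, ε/D = 0.00189 → f = 0.02335 (Haaland)
Major: h_f = f(L/D)·V²/2g = 0.02335·1753·0.3944 = 16.14 m
Minor: ΣK = 3.46; h_m = ΣK·V²/2g = 1.364 m
Total H_L = 16.14 + 1.364 = 17.50 m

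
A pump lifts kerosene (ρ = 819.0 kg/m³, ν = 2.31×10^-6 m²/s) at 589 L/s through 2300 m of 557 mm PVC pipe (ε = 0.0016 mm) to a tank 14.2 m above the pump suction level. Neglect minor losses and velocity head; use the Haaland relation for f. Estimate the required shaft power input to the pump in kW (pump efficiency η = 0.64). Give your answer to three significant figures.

P_shaft ≈ 221 kW

V = 4Q/(πD²) = 2.417 m/s; Re = 5.83×10^5; ε/D = 2.87×10^-6; f = 0.01275
h_f = f(L/D)V²/2g = 15.67 m
Total head H = z + h_f = 14.2 + 15.67 = 29.87 m
P_hyd = ρgQH = 819.0·9.81·0.589·29.87 = 141.4 kW
P_shaft = P_hyd/η = 141.4/0.64 = 220.9 kW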